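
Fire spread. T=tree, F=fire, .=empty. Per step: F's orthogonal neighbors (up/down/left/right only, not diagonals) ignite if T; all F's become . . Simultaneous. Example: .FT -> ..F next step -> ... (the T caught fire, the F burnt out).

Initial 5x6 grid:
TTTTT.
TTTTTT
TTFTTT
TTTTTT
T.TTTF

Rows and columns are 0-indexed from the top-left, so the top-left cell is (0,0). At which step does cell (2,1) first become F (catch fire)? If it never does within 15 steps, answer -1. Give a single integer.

Step 1: cell (2,1)='F' (+6 fires, +2 burnt)
  -> target ignites at step 1
Step 2: cell (2,1)='.' (+11 fires, +6 burnt)
Step 3: cell (2,1)='.' (+6 fires, +11 burnt)
Step 4: cell (2,1)='.' (+3 fires, +6 burnt)
Step 5: cell (2,1)='.' (+0 fires, +3 burnt)
  fire out at step 5

1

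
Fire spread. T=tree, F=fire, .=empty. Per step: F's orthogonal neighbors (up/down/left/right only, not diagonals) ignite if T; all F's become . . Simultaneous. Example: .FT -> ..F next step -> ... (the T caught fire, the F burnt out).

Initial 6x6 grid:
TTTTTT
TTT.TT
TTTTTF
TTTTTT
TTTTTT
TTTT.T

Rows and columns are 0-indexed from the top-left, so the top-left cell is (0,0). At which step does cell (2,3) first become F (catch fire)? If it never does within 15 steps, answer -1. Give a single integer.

Step 1: cell (2,3)='T' (+3 fires, +1 burnt)
Step 2: cell (2,3)='F' (+5 fires, +3 burnt)
  -> target ignites at step 2
Step 3: cell (2,3)='.' (+5 fires, +5 burnt)
Step 4: cell (2,3)='.' (+5 fires, +5 burnt)
Step 5: cell (2,3)='.' (+6 fires, +5 burnt)
Step 6: cell (2,3)='.' (+5 fires, +6 burnt)
Step 7: cell (2,3)='.' (+3 fires, +5 burnt)
Step 8: cell (2,3)='.' (+1 fires, +3 burnt)
Step 9: cell (2,3)='.' (+0 fires, +1 burnt)
  fire out at step 9

2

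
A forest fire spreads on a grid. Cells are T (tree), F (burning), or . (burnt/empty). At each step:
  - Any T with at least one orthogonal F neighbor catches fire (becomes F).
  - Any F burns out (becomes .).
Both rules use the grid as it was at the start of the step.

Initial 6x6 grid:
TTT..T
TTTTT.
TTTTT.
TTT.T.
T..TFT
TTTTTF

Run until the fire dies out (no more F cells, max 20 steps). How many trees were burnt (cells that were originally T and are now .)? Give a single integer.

Answer: 25

Derivation:
Step 1: +4 fires, +2 burnt (F count now 4)
Step 2: +2 fires, +4 burnt (F count now 2)
Step 3: +3 fires, +2 burnt (F count now 3)
Step 4: +3 fires, +3 burnt (F count now 3)
Step 5: +4 fires, +3 burnt (F count now 4)
Step 6: +5 fires, +4 burnt (F count now 5)
Step 7: +3 fires, +5 burnt (F count now 3)
Step 8: +1 fires, +3 burnt (F count now 1)
Step 9: +0 fires, +1 burnt (F count now 0)
Fire out after step 9
Initially T: 26, now '.': 35
Total burnt (originally-T cells now '.'): 25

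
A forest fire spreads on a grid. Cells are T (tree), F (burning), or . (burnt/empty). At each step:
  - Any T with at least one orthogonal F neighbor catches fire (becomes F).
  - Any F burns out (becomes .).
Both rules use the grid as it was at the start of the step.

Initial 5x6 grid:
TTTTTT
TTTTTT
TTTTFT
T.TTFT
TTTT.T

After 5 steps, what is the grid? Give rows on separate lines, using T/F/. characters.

Step 1: 5 trees catch fire, 2 burn out
  TTTTTT
  TTTTFT
  TTTF.F
  T.TF.F
  TTTT.T
Step 2: 7 trees catch fire, 5 burn out
  TTTTFT
  TTTF.F
  TTF...
  T.F...
  TTTF.F
Step 3: 5 trees catch fire, 7 burn out
  TTTF.F
  TTF...
  TF....
  T.....
  TTF...
Step 4: 4 trees catch fire, 5 burn out
  TTF...
  TF....
  F.....
  T.....
  TF....
Step 5: 4 trees catch fire, 4 burn out
  TF....
  F.....
  ......
  F.....
  F.....

TF....
F.....
......
F.....
F.....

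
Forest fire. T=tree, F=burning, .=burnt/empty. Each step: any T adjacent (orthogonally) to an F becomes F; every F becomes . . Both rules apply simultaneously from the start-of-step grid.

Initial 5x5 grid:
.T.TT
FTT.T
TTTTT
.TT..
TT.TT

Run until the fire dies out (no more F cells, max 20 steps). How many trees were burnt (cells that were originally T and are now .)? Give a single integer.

Step 1: +2 fires, +1 burnt (F count now 2)
Step 2: +3 fires, +2 burnt (F count now 3)
Step 3: +2 fires, +3 burnt (F count now 2)
Step 4: +3 fires, +2 burnt (F count now 3)
Step 5: +2 fires, +3 burnt (F count now 2)
Step 6: +1 fires, +2 burnt (F count now 1)
Step 7: +1 fires, +1 burnt (F count now 1)
Step 8: +1 fires, +1 burnt (F count now 1)
Step 9: +0 fires, +1 burnt (F count now 0)
Fire out after step 9
Initially T: 17, now '.': 23
Total burnt (originally-T cells now '.'): 15

Answer: 15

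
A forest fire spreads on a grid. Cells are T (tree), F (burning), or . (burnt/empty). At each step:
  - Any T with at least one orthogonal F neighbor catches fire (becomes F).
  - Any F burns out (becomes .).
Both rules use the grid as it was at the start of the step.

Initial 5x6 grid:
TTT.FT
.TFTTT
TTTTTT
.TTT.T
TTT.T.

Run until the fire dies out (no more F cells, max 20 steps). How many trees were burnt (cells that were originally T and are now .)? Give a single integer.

Answer: 21

Derivation:
Step 1: +6 fires, +2 burnt (F count now 6)
Step 2: +6 fires, +6 burnt (F count now 6)
Step 3: +6 fires, +6 burnt (F count now 6)
Step 4: +2 fires, +6 burnt (F count now 2)
Step 5: +1 fires, +2 burnt (F count now 1)
Step 6: +0 fires, +1 burnt (F count now 0)
Fire out after step 6
Initially T: 22, now '.': 29
Total burnt (originally-T cells now '.'): 21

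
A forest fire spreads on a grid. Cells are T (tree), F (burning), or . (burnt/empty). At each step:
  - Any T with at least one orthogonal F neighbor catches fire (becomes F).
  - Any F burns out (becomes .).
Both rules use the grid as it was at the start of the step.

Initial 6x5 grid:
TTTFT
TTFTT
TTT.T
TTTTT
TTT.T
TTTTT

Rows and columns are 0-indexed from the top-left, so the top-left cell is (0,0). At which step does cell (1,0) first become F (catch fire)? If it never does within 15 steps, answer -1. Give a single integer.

Step 1: cell (1,0)='T' (+5 fires, +2 burnt)
Step 2: cell (1,0)='F' (+5 fires, +5 burnt)
  -> target ignites at step 2
Step 3: cell (1,0)='.' (+6 fires, +5 burnt)
Step 4: cell (1,0)='.' (+4 fires, +6 burnt)
Step 5: cell (1,0)='.' (+4 fires, +4 burnt)
Step 6: cell (1,0)='.' (+2 fires, +4 burnt)
Step 7: cell (1,0)='.' (+0 fires, +2 burnt)
  fire out at step 7

2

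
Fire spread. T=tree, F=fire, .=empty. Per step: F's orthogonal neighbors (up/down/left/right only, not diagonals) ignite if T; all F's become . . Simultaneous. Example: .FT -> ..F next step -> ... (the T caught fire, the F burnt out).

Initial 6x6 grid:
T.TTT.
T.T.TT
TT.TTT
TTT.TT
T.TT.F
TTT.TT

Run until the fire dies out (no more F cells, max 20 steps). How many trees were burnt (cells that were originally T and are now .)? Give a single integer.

Step 1: +2 fires, +1 burnt (F count now 2)
Step 2: +3 fires, +2 burnt (F count now 3)
Step 3: +2 fires, +3 burnt (F count now 2)
Step 4: +2 fires, +2 burnt (F count now 2)
Step 5: +1 fires, +2 burnt (F count now 1)
Step 6: +1 fires, +1 burnt (F count now 1)
Step 7: +1 fires, +1 burnt (F count now 1)
Step 8: +1 fires, +1 burnt (F count now 1)
Step 9: +0 fires, +1 burnt (F count now 0)
Fire out after step 9
Initially T: 26, now '.': 23
Total burnt (originally-T cells now '.'): 13

Answer: 13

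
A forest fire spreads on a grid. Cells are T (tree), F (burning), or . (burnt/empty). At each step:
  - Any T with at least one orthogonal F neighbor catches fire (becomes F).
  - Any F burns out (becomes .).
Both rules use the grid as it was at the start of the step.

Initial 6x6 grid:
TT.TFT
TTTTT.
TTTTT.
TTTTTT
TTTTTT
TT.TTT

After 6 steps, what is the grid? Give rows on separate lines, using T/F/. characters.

Step 1: 3 trees catch fire, 1 burn out
  TT.F.F
  TTTTF.
  TTTTT.
  TTTTTT
  TTTTTT
  TT.TTT
Step 2: 2 trees catch fire, 3 burn out
  TT....
  TTTF..
  TTTTF.
  TTTTTT
  TTTTTT
  TT.TTT
Step 3: 3 trees catch fire, 2 burn out
  TT....
  TTF...
  TTTF..
  TTTTFT
  TTTTTT
  TT.TTT
Step 4: 5 trees catch fire, 3 burn out
  TT....
  TF....
  TTF...
  TTTF.F
  TTTTFT
  TT.TTT
Step 5: 7 trees catch fire, 5 burn out
  TF....
  F.....
  TF....
  TTF...
  TTTF.F
  TT.TFT
Step 6: 6 trees catch fire, 7 burn out
  F.....
  ......
  F.....
  TF....
  TTF...
  TT.F.F

F.....
......
F.....
TF....
TTF...
TT.F.F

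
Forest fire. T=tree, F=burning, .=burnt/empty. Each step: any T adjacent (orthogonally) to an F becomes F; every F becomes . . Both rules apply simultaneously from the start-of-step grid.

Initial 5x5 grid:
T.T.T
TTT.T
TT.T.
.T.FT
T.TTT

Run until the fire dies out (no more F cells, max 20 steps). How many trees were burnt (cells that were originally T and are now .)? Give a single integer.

Step 1: +3 fires, +1 burnt (F count now 3)
Step 2: +2 fires, +3 burnt (F count now 2)
Step 3: +0 fires, +2 burnt (F count now 0)
Fire out after step 3
Initially T: 16, now '.': 14
Total burnt (originally-T cells now '.'): 5

Answer: 5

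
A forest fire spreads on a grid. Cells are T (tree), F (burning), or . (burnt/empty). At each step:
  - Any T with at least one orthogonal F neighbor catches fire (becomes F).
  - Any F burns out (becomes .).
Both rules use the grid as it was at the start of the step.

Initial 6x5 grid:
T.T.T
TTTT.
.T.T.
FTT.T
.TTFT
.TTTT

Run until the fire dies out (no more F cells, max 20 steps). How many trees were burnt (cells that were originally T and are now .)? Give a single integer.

Step 1: +4 fires, +2 burnt (F count now 4)
Step 2: +6 fires, +4 burnt (F count now 6)
Step 3: +2 fires, +6 burnt (F count now 2)
Step 4: +2 fires, +2 burnt (F count now 2)
Step 5: +3 fires, +2 burnt (F count now 3)
Step 6: +1 fires, +3 burnt (F count now 1)
Step 7: +0 fires, +1 burnt (F count now 0)
Fire out after step 7
Initially T: 19, now '.': 29
Total burnt (originally-T cells now '.'): 18

Answer: 18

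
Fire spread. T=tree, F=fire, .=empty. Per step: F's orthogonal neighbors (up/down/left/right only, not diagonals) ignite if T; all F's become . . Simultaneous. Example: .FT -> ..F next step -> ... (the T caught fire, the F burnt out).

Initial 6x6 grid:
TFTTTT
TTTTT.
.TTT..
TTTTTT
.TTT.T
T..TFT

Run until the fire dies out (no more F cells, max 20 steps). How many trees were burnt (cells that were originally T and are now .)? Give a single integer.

Step 1: +5 fires, +2 burnt (F count now 5)
Step 2: +6 fires, +5 burnt (F count now 6)
Step 3: +7 fires, +6 burnt (F count now 7)
Step 4: +7 fires, +7 burnt (F count now 7)
Step 5: +0 fires, +7 burnt (F count now 0)
Fire out after step 5
Initially T: 26, now '.': 35
Total burnt (originally-T cells now '.'): 25

Answer: 25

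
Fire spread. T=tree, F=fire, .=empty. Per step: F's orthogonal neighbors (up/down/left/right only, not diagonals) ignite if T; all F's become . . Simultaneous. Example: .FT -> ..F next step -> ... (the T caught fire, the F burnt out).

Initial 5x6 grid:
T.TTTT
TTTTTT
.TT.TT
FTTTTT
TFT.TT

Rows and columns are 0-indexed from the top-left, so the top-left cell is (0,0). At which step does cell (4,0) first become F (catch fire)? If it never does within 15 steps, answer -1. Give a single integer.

Step 1: cell (4,0)='F' (+3 fires, +2 burnt)
  -> target ignites at step 1
Step 2: cell (4,0)='.' (+2 fires, +3 burnt)
Step 3: cell (4,0)='.' (+3 fires, +2 burnt)
Step 4: cell (4,0)='.' (+3 fires, +3 burnt)
Step 5: cell (4,0)='.' (+6 fires, +3 burnt)
Step 6: cell (4,0)='.' (+4 fires, +6 burnt)
Step 7: cell (4,0)='.' (+2 fires, +4 burnt)
Step 8: cell (4,0)='.' (+1 fires, +2 burnt)
Step 9: cell (4,0)='.' (+0 fires, +1 burnt)
  fire out at step 9

1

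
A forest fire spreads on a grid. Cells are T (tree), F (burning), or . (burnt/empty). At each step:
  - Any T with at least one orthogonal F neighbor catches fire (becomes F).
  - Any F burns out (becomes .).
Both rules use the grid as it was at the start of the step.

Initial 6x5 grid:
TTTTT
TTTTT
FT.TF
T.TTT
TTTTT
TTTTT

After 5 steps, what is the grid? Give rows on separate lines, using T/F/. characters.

Step 1: 6 trees catch fire, 2 burn out
  TTTTT
  FTTTF
  .F.F.
  F.TTF
  TTTTT
  TTTTT
Step 2: 7 trees catch fire, 6 burn out
  FTTTF
  .FTF.
  .....
  ..TF.
  FTTTF
  TTTTT
Step 3: 8 trees catch fire, 7 burn out
  .FTF.
  ..F..
  .....
  ..F..
  .FTF.
  FTTTF
Step 4: 4 trees catch fire, 8 burn out
  ..F..
  .....
  .....
  .....
  ..F..
  .FTF.
Step 5: 1 trees catch fire, 4 burn out
  .....
  .....
  .....
  .....
  .....
  ..F..

.....
.....
.....
.....
.....
..F..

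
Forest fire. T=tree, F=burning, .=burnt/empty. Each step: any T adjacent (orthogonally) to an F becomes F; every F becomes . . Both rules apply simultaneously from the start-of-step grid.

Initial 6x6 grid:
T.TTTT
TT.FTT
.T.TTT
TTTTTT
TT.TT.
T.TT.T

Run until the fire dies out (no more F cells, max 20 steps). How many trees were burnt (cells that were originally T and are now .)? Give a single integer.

Step 1: +3 fires, +1 burnt (F count now 3)
Step 2: +5 fires, +3 burnt (F count now 5)
Step 3: +5 fires, +5 burnt (F count now 5)
Step 4: +4 fires, +5 burnt (F count now 4)
Step 5: +4 fires, +4 burnt (F count now 4)
Step 6: +2 fires, +4 burnt (F count now 2)
Step 7: +2 fires, +2 burnt (F count now 2)
Step 8: +1 fires, +2 burnt (F count now 1)
Step 9: +0 fires, +1 burnt (F count now 0)
Fire out after step 9
Initially T: 27, now '.': 35
Total burnt (originally-T cells now '.'): 26

Answer: 26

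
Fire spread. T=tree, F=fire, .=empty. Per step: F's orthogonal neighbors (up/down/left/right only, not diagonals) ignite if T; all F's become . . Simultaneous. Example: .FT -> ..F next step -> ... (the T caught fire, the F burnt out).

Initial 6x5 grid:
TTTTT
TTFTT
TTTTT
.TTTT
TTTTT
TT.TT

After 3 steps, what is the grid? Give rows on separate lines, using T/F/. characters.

Step 1: 4 trees catch fire, 1 burn out
  TTFTT
  TF.FT
  TTFTT
  .TTTT
  TTTTT
  TT.TT
Step 2: 7 trees catch fire, 4 burn out
  TF.FT
  F...F
  TF.FT
  .TFTT
  TTTTT
  TT.TT
Step 3: 7 trees catch fire, 7 burn out
  F...F
  .....
  F...F
  .F.FT
  TTFTT
  TT.TT

F...F
.....
F...F
.F.FT
TTFTT
TT.TT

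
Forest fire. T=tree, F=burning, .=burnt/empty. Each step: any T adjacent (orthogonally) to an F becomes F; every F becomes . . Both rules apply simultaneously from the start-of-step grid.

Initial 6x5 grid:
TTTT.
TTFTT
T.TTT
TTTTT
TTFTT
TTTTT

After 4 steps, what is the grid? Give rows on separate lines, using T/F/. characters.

Step 1: 8 trees catch fire, 2 burn out
  TTFT.
  TF.FT
  T.FTT
  TTFTT
  TF.FT
  TTFTT
Step 2: 11 trees catch fire, 8 burn out
  TF.F.
  F...F
  T..FT
  TF.FT
  F...F
  TF.FT
Step 3: 7 trees catch fire, 11 burn out
  F....
  .....
  F...F
  F...F
  .....
  F...F
Step 4: 0 trees catch fire, 7 burn out
  .....
  .....
  .....
  .....
  .....
  .....

.....
.....
.....
.....
.....
.....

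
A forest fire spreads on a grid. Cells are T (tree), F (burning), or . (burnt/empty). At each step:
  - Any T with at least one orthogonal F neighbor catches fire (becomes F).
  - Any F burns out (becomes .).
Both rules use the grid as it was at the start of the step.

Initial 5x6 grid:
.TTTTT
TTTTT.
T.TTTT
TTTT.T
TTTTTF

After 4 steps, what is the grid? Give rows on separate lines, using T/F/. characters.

Step 1: 2 trees catch fire, 1 burn out
  .TTTTT
  TTTTT.
  T.TTTT
  TTTT.F
  TTTTF.
Step 2: 2 trees catch fire, 2 burn out
  .TTTTT
  TTTTT.
  T.TTTF
  TTTT..
  TTTF..
Step 3: 3 trees catch fire, 2 burn out
  .TTTTT
  TTTTT.
  T.TTF.
  TTTF..
  TTF...
Step 4: 4 trees catch fire, 3 burn out
  .TTTTT
  TTTTF.
  T.TF..
  TTF...
  TF....

.TTTTT
TTTTF.
T.TF..
TTF...
TF....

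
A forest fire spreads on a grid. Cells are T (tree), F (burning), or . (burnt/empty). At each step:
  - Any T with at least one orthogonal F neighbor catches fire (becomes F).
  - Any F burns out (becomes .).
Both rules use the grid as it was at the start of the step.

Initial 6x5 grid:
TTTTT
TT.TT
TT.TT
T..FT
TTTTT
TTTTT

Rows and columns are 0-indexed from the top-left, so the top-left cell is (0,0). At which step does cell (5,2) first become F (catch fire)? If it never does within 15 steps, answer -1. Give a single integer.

Step 1: cell (5,2)='T' (+3 fires, +1 burnt)
Step 2: cell (5,2)='T' (+5 fires, +3 burnt)
Step 3: cell (5,2)='F' (+5 fires, +5 burnt)
  -> target ignites at step 3
Step 4: cell (5,2)='.' (+4 fires, +5 burnt)
Step 5: cell (5,2)='.' (+3 fires, +4 burnt)
Step 6: cell (5,2)='.' (+3 fires, +3 burnt)
Step 7: cell (5,2)='.' (+2 fires, +3 burnt)
Step 8: cell (5,2)='.' (+0 fires, +2 burnt)
  fire out at step 8

3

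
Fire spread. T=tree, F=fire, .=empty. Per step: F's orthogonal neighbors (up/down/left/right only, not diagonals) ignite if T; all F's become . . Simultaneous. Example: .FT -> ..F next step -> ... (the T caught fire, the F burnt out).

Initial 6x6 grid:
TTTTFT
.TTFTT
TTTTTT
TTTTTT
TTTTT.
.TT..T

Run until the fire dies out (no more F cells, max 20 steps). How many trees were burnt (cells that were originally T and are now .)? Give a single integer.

Answer: 28

Derivation:
Step 1: +5 fires, +2 burnt (F count now 5)
Step 2: +6 fires, +5 burnt (F count now 6)
Step 3: +6 fires, +6 burnt (F count now 6)
Step 4: +6 fires, +6 burnt (F count now 6)
Step 5: +3 fires, +6 burnt (F count now 3)
Step 6: +2 fires, +3 burnt (F count now 2)
Step 7: +0 fires, +2 burnt (F count now 0)
Fire out after step 7
Initially T: 29, now '.': 35
Total burnt (originally-T cells now '.'): 28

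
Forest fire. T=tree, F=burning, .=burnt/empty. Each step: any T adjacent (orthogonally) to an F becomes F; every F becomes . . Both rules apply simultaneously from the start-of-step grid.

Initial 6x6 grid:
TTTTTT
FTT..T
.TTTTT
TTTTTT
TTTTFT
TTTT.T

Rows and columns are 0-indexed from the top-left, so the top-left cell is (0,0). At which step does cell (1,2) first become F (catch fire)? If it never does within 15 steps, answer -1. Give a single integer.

Step 1: cell (1,2)='T' (+5 fires, +2 burnt)
Step 2: cell (1,2)='F' (+9 fires, +5 burnt)
  -> target ignites at step 2
Step 3: cell (1,2)='.' (+8 fires, +9 burnt)
Step 4: cell (1,2)='.' (+5 fires, +8 burnt)
Step 5: cell (1,2)='.' (+3 fires, +5 burnt)
Step 6: cell (1,2)='.' (+0 fires, +3 burnt)
  fire out at step 6

2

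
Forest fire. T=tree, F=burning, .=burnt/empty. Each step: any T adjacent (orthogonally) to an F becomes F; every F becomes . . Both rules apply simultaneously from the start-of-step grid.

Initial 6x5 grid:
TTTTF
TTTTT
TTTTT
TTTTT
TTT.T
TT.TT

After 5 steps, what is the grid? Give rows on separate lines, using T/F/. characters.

Step 1: 2 trees catch fire, 1 burn out
  TTTF.
  TTTTF
  TTTTT
  TTTTT
  TTT.T
  TT.TT
Step 2: 3 trees catch fire, 2 burn out
  TTF..
  TTTF.
  TTTTF
  TTTTT
  TTT.T
  TT.TT
Step 3: 4 trees catch fire, 3 burn out
  TF...
  TTF..
  TTTF.
  TTTTF
  TTT.T
  TT.TT
Step 4: 5 trees catch fire, 4 burn out
  F....
  TF...
  TTF..
  TTTF.
  TTT.F
  TT.TT
Step 5: 4 trees catch fire, 5 burn out
  .....
  F....
  TF...
  TTF..
  TTT..
  TT.TF

.....
F....
TF...
TTF..
TTT..
TT.TF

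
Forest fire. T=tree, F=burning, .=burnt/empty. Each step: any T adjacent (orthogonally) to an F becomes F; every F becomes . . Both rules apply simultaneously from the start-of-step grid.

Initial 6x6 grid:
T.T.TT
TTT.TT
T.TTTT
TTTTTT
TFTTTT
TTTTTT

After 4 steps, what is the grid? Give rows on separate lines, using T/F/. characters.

Step 1: 4 trees catch fire, 1 burn out
  T.T.TT
  TTT.TT
  T.TTTT
  TFTTTT
  F.FTTT
  TFTTTT
Step 2: 5 trees catch fire, 4 burn out
  T.T.TT
  TTT.TT
  T.TTTT
  F.FTTT
  ...FTT
  F.FTTT
Step 3: 5 trees catch fire, 5 burn out
  T.T.TT
  TTT.TT
  F.FTTT
  ...FTT
  ....FT
  ...FTT
Step 4: 6 trees catch fire, 5 burn out
  T.T.TT
  FTF.TT
  ...FTT
  ....FT
  .....F
  ....FT

T.T.TT
FTF.TT
...FTT
....FT
.....F
....FT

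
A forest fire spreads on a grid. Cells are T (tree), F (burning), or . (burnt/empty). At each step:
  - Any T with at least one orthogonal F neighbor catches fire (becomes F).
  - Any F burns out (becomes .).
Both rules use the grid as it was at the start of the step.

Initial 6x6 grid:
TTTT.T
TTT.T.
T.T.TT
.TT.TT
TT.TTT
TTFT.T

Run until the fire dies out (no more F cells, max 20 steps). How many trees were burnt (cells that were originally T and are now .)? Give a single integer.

Answer: 25

Derivation:
Step 1: +2 fires, +1 burnt (F count now 2)
Step 2: +3 fires, +2 burnt (F count now 3)
Step 3: +3 fires, +3 burnt (F count now 3)
Step 4: +3 fires, +3 burnt (F count now 3)
Step 5: +4 fires, +3 burnt (F count now 4)
Step 6: +3 fires, +4 burnt (F count now 3)
Step 7: +2 fires, +3 burnt (F count now 2)
Step 8: +3 fires, +2 burnt (F count now 3)
Step 9: +2 fires, +3 burnt (F count now 2)
Step 10: +0 fires, +2 burnt (F count now 0)
Fire out after step 10
Initially T: 26, now '.': 35
Total burnt (originally-T cells now '.'): 25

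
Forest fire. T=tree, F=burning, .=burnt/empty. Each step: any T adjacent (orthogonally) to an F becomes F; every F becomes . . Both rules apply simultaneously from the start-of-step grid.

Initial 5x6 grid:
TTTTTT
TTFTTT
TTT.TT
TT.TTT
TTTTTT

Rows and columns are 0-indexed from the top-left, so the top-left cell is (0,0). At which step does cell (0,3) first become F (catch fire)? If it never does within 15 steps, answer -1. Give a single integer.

Step 1: cell (0,3)='T' (+4 fires, +1 burnt)
Step 2: cell (0,3)='F' (+5 fires, +4 burnt)
  -> target ignites at step 2
Step 3: cell (0,3)='.' (+6 fires, +5 burnt)
Step 4: cell (0,3)='.' (+5 fires, +6 burnt)
Step 5: cell (0,3)='.' (+5 fires, +5 burnt)
Step 6: cell (0,3)='.' (+2 fires, +5 burnt)
Step 7: cell (0,3)='.' (+0 fires, +2 burnt)
  fire out at step 7

2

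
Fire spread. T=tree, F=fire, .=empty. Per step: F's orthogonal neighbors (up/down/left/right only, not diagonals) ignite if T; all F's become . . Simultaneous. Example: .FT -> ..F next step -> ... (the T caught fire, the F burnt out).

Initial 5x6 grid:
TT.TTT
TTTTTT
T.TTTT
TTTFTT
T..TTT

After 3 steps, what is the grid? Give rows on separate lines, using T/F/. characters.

Step 1: 4 trees catch fire, 1 burn out
  TT.TTT
  TTTTTT
  T.TFTT
  TTF.FT
  T..FTT
Step 2: 6 trees catch fire, 4 burn out
  TT.TTT
  TTTFTT
  T.F.FT
  TF...F
  T...FT
Step 3: 6 trees catch fire, 6 burn out
  TT.FTT
  TTF.FT
  T....F
  F.....
  T....F

TT.FTT
TTF.FT
T....F
F.....
T....F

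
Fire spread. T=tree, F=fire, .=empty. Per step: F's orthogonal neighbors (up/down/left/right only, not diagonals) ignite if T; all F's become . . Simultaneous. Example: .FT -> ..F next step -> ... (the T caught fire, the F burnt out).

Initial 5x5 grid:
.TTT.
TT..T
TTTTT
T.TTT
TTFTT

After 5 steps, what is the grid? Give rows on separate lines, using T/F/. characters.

Step 1: 3 trees catch fire, 1 burn out
  .TTT.
  TT..T
  TTTTT
  T.FTT
  TF.FT
Step 2: 4 trees catch fire, 3 burn out
  .TTT.
  TT..T
  TTFTT
  T..FT
  F...F
Step 3: 4 trees catch fire, 4 burn out
  .TTT.
  TT..T
  TF.FT
  F...F
  .....
Step 4: 3 trees catch fire, 4 burn out
  .TTT.
  TF..T
  F...F
  .....
  .....
Step 5: 3 trees catch fire, 3 burn out
  .FTT.
  F...F
  .....
  .....
  .....

.FTT.
F...F
.....
.....
.....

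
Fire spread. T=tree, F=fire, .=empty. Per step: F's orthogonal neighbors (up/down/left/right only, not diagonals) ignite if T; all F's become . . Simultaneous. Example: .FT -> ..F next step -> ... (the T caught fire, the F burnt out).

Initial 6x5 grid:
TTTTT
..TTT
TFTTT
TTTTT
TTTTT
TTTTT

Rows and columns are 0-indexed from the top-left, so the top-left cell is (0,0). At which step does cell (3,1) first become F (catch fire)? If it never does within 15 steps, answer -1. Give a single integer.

Step 1: cell (3,1)='F' (+3 fires, +1 burnt)
  -> target ignites at step 1
Step 2: cell (3,1)='.' (+5 fires, +3 burnt)
Step 3: cell (3,1)='.' (+7 fires, +5 burnt)
Step 4: cell (3,1)='.' (+7 fires, +7 burnt)
Step 5: cell (3,1)='.' (+4 fires, +7 burnt)
Step 6: cell (3,1)='.' (+1 fires, +4 burnt)
Step 7: cell (3,1)='.' (+0 fires, +1 burnt)
  fire out at step 7

1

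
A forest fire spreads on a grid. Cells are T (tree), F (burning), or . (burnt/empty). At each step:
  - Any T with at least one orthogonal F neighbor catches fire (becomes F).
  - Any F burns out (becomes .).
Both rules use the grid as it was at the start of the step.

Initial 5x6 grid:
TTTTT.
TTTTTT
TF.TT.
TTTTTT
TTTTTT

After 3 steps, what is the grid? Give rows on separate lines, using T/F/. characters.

Step 1: 3 trees catch fire, 1 burn out
  TTTTT.
  TFTTTT
  F..TT.
  TFTTTT
  TTTTTT
Step 2: 6 trees catch fire, 3 burn out
  TFTTT.
  F.FTTT
  ...TT.
  F.FTTT
  TFTTTT
Step 3: 6 trees catch fire, 6 burn out
  F.FTT.
  ...FTT
  ...TT.
  ...FTT
  F.FTTT

F.FTT.
...FTT
...TT.
...FTT
F.FTTT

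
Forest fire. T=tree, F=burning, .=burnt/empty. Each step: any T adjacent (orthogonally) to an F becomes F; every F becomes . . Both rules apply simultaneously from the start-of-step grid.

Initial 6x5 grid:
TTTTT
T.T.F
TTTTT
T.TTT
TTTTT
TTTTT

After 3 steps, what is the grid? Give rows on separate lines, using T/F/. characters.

Step 1: 2 trees catch fire, 1 burn out
  TTTTF
  T.T..
  TTTTF
  T.TTT
  TTTTT
  TTTTT
Step 2: 3 trees catch fire, 2 burn out
  TTTF.
  T.T..
  TTTF.
  T.TTF
  TTTTT
  TTTTT
Step 3: 4 trees catch fire, 3 burn out
  TTF..
  T.T..
  TTF..
  T.TF.
  TTTTF
  TTTTT

TTF..
T.T..
TTF..
T.TF.
TTTTF
TTTTT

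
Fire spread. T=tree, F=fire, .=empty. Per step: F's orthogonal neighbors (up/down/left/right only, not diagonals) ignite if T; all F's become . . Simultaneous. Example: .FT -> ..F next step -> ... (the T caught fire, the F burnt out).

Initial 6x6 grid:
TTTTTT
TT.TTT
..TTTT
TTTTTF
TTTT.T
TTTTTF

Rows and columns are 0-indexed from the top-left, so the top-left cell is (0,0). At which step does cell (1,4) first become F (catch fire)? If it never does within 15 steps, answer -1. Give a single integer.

Step 1: cell (1,4)='T' (+4 fires, +2 burnt)
Step 2: cell (1,4)='T' (+4 fires, +4 burnt)
Step 3: cell (1,4)='F' (+6 fires, +4 burnt)
  -> target ignites at step 3
Step 4: cell (1,4)='.' (+6 fires, +6 burnt)
Step 5: cell (1,4)='.' (+4 fires, +6 burnt)
Step 6: cell (1,4)='.' (+2 fires, +4 burnt)
Step 7: cell (1,4)='.' (+1 fires, +2 burnt)
Step 8: cell (1,4)='.' (+2 fires, +1 burnt)
Step 9: cell (1,4)='.' (+1 fires, +2 burnt)
Step 10: cell (1,4)='.' (+0 fires, +1 burnt)
  fire out at step 10

3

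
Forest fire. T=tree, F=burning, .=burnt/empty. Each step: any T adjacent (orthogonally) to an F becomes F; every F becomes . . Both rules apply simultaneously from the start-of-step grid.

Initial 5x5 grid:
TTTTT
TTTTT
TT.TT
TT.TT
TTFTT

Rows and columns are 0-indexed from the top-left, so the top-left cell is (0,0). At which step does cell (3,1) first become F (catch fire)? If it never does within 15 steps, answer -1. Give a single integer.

Step 1: cell (3,1)='T' (+2 fires, +1 burnt)
Step 2: cell (3,1)='F' (+4 fires, +2 burnt)
  -> target ignites at step 2
Step 3: cell (3,1)='.' (+4 fires, +4 burnt)
Step 4: cell (3,1)='.' (+4 fires, +4 burnt)
Step 5: cell (3,1)='.' (+5 fires, +4 burnt)
Step 6: cell (3,1)='.' (+3 fires, +5 burnt)
Step 7: cell (3,1)='.' (+0 fires, +3 burnt)
  fire out at step 7

2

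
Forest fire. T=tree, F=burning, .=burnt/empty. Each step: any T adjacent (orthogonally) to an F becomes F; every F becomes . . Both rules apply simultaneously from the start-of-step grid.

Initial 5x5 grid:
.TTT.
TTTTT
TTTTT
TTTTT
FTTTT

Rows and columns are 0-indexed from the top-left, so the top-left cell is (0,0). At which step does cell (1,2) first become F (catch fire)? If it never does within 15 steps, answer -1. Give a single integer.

Step 1: cell (1,2)='T' (+2 fires, +1 burnt)
Step 2: cell (1,2)='T' (+3 fires, +2 burnt)
Step 3: cell (1,2)='T' (+4 fires, +3 burnt)
Step 4: cell (1,2)='T' (+4 fires, +4 burnt)
Step 5: cell (1,2)='F' (+4 fires, +4 burnt)
  -> target ignites at step 5
Step 6: cell (1,2)='.' (+3 fires, +4 burnt)
Step 7: cell (1,2)='.' (+2 fires, +3 burnt)
Step 8: cell (1,2)='.' (+0 fires, +2 burnt)
  fire out at step 8

5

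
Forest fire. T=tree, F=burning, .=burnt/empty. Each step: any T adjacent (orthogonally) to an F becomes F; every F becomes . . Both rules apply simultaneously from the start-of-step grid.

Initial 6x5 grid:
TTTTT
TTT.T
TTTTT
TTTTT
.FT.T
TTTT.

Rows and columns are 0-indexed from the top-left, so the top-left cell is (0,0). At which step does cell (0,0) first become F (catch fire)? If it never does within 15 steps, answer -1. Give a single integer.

Step 1: cell (0,0)='T' (+3 fires, +1 burnt)
Step 2: cell (0,0)='T' (+5 fires, +3 burnt)
Step 3: cell (0,0)='T' (+5 fires, +5 burnt)
Step 4: cell (0,0)='T' (+5 fires, +5 burnt)
Step 5: cell (0,0)='F' (+4 fires, +5 burnt)
  -> target ignites at step 5
Step 6: cell (0,0)='.' (+2 fires, +4 burnt)
Step 7: cell (0,0)='.' (+1 fires, +2 burnt)
Step 8: cell (0,0)='.' (+0 fires, +1 burnt)
  fire out at step 8

5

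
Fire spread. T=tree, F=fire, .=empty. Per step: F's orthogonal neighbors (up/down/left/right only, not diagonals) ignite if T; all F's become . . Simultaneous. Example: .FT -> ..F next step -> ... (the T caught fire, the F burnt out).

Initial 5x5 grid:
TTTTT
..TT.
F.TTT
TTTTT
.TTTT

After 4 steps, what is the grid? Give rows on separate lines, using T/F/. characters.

Step 1: 1 trees catch fire, 1 burn out
  TTTTT
  ..TT.
  ..TTT
  FTTTT
  .TTTT
Step 2: 1 trees catch fire, 1 burn out
  TTTTT
  ..TT.
  ..TTT
  .FTTT
  .TTTT
Step 3: 2 trees catch fire, 1 burn out
  TTTTT
  ..TT.
  ..TTT
  ..FTT
  .FTTT
Step 4: 3 trees catch fire, 2 burn out
  TTTTT
  ..TT.
  ..FTT
  ...FT
  ..FTT

TTTTT
..TT.
..FTT
...FT
..FTT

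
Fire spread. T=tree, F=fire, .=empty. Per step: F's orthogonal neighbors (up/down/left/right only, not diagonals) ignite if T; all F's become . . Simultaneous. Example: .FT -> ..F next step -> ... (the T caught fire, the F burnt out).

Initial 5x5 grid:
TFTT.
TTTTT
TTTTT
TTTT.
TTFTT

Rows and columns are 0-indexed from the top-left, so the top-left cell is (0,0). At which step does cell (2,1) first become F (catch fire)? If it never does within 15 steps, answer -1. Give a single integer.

Step 1: cell (2,1)='T' (+6 fires, +2 burnt)
Step 2: cell (2,1)='F' (+9 fires, +6 burnt)
  -> target ignites at step 2
Step 3: cell (2,1)='.' (+4 fires, +9 burnt)
Step 4: cell (2,1)='.' (+2 fires, +4 burnt)
Step 5: cell (2,1)='.' (+0 fires, +2 burnt)
  fire out at step 5

2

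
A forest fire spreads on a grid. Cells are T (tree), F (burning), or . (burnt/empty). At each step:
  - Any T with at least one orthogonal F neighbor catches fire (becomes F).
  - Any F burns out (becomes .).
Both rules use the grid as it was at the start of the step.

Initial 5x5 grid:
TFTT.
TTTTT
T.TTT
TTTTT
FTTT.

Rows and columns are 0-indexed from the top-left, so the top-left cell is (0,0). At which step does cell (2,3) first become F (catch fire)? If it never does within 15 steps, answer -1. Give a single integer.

Step 1: cell (2,3)='T' (+5 fires, +2 burnt)
Step 2: cell (2,3)='T' (+6 fires, +5 burnt)
Step 3: cell (2,3)='T' (+4 fires, +6 burnt)
Step 4: cell (2,3)='F' (+3 fires, +4 burnt)
  -> target ignites at step 4
Step 5: cell (2,3)='.' (+2 fires, +3 burnt)
Step 6: cell (2,3)='.' (+0 fires, +2 burnt)
  fire out at step 6

4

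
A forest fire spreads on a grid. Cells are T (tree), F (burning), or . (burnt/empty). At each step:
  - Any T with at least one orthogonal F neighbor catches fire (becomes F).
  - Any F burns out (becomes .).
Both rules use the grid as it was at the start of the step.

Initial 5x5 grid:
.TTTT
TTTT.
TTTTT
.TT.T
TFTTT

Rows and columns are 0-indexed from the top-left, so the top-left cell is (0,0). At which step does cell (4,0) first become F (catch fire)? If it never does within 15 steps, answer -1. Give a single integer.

Step 1: cell (4,0)='F' (+3 fires, +1 burnt)
  -> target ignites at step 1
Step 2: cell (4,0)='.' (+3 fires, +3 burnt)
Step 3: cell (4,0)='.' (+4 fires, +3 burnt)
Step 4: cell (4,0)='.' (+5 fires, +4 burnt)
Step 5: cell (4,0)='.' (+3 fires, +5 burnt)
Step 6: cell (4,0)='.' (+1 fires, +3 burnt)
Step 7: cell (4,0)='.' (+1 fires, +1 burnt)
Step 8: cell (4,0)='.' (+0 fires, +1 burnt)
  fire out at step 8

1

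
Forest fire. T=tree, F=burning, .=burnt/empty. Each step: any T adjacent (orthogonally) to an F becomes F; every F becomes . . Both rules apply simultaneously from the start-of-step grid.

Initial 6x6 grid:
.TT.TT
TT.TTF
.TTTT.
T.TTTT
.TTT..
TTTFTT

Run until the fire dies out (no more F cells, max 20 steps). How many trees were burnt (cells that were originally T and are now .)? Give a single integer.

Step 1: +5 fires, +2 burnt (F count now 5)
Step 2: +7 fires, +5 burnt (F count now 7)
Step 3: +5 fires, +7 burnt (F count now 5)
Step 4: +2 fires, +5 burnt (F count now 2)
Step 5: +1 fires, +2 burnt (F count now 1)
Step 6: +1 fires, +1 burnt (F count now 1)
Step 7: +2 fires, +1 burnt (F count now 2)
Step 8: +1 fires, +2 burnt (F count now 1)
Step 9: +0 fires, +1 burnt (F count now 0)
Fire out after step 9
Initially T: 25, now '.': 35
Total burnt (originally-T cells now '.'): 24

Answer: 24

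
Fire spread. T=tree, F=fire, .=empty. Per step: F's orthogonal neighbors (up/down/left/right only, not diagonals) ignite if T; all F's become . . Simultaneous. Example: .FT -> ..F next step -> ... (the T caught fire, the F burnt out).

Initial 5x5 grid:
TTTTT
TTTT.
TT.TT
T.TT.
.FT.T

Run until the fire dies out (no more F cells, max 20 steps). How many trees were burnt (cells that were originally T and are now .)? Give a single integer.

Answer: 17

Derivation:
Step 1: +1 fires, +1 burnt (F count now 1)
Step 2: +1 fires, +1 burnt (F count now 1)
Step 3: +1 fires, +1 burnt (F count now 1)
Step 4: +1 fires, +1 burnt (F count now 1)
Step 5: +2 fires, +1 burnt (F count now 2)
Step 6: +2 fires, +2 burnt (F count now 2)
Step 7: +3 fires, +2 burnt (F count now 3)
Step 8: +3 fires, +3 burnt (F count now 3)
Step 9: +2 fires, +3 burnt (F count now 2)
Step 10: +1 fires, +2 burnt (F count now 1)
Step 11: +0 fires, +1 burnt (F count now 0)
Fire out after step 11
Initially T: 18, now '.': 24
Total burnt (originally-T cells now '.'): 17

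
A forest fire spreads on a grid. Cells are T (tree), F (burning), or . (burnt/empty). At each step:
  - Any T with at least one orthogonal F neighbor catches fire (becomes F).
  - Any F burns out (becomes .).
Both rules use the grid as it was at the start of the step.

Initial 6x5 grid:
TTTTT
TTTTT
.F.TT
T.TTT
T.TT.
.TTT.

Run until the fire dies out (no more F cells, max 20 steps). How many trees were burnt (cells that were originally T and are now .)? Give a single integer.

Step 1: +1 fires, +1 burnt (F count now 1)
Step 2: +3 fires, +1 burnt (F count now 3)
Step 3: +3 fires, +3 burnt (F count now 3)
Step 4: +3 fires, +3 burnt (F count now 3)
Step 5: +3 fires, +3 burnt (F count now 3)
Step 6: +3 fires, +3 burnt (F count now 3)
Step 7: +2 fires, +3 burnt (F count now 2)
Step 8: +1 fires, +2 burnt (F count now 1)
Step 9: +1 fires, +1 burnt (F count now 1)
Step 10: +0 fires, +1 burnt (F count now 0)
Fire out after step 10
Initially T: 22, now '.': 28
Total burnt (originally-T cells now '.'): 20

Answer: 20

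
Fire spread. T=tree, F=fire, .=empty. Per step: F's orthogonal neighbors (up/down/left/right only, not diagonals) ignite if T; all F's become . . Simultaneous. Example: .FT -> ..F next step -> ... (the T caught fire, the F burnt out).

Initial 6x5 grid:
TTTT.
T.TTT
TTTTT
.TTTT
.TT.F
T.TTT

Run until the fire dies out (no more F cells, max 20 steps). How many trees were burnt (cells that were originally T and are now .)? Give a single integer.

Step 1: +2 fires, +1 burnt (F count now 2)
Step 2: +3 fires, +2 burnt (F count now 3)
Step 3: +4 fires, +3 burnt (F count now 4)
Step 4: +4 fires, +4 burnt (F count now 4)
Step 5: +4 fires, +4 burnt (F count now 4)
Step 6: +2 fires, +4 burnt (F count now 2)
Step 7: +2 fires, +2 burnt (F count now 2)
Step 8: +1 fires, +2 burnt (F count now 1)
Step 9: +0 fires, +1 burnt (F count now 0)
Fire out after step 9
Initially T: 23, now '.': 29
Total burnt (originally-T cells now '.'): 22

Answer: 22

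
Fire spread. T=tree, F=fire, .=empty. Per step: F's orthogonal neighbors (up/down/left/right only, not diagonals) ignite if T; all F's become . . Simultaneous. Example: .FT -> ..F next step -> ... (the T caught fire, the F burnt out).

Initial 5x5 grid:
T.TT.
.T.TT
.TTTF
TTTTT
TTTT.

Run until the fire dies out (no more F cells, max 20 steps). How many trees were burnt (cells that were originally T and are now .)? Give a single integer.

Step 1: +3 fires, +1 burnt (F count now 3)
Step 2: +3 fires, +3 burnt (F count now 3)
Step 3: +4 fires, +3 burnt (F count now 4)
Step 4: +4 fires, +4 burnt (F count now 4)
Step 5: +2 fires, +4 burnt (F count now 2)
Step 6: +1 fires, +2 burnt (F count now 1)
Step 7: +0 fires, +1 burnt (F count now 0)
Fire out after step 7
Initially T: 18, now '.': 24
Total burnt (originally-T cells now '.'): 17

Answer: 17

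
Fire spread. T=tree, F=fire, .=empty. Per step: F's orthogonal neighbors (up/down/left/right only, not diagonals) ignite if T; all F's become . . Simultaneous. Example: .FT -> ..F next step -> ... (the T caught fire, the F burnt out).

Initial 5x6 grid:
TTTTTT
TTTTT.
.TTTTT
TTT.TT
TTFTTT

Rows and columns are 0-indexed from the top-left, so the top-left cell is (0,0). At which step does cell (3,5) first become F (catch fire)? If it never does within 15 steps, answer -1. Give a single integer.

Step 1: cell (3,5)='T' (+3 fires, +1 burnt)
Step 2: cell (3,5)='T' (+4 fires, +3 burnt)
Step 3: cell (3,5)='T' (+6 fires, +4 burnt)
Step 4: cell (3,5)='F' (+5 fires, +6 burnt)
  -> target ignites at step 4
Step 5: cell (3,5)='.' (+5 fires, +5 burnt)
Step 6: cell (3,5)='.' (+2 fires, +5 burnt)
Step 7: cell (3,5)='.' (+1 fires, +2 burnt)
Step 8: cell (3,5)='.' (+0 fires, +1 burnt)
  fire out at step 8

4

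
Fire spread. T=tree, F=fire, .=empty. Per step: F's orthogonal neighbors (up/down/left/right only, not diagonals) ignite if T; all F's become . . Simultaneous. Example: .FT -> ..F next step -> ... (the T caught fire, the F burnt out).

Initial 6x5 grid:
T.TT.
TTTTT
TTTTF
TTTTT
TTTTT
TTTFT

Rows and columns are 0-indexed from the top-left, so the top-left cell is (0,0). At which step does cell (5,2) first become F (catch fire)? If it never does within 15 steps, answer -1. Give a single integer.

Step 1: cell (5,2)='F' (+6 fires, +2 burnt)
  -> target ignites at step 1
Step 2: cell (5,2)='.' (+6 fires, +6 burnt)
Step 3: cell (5,2)='.' (+6 fires, +6 burnt)
Step 4: cell (5,2)='.' (+5 fires, +6 burnt)
Step 5: cell (5,2)='.' (+2 fires, +5 burnt)
Step 6: cell (5,2)='.' (+1 fires, +2 burnt)
Step 7: cell (5,2)='.' (+0 fires, +1 burnt)
  fire out at step 7

1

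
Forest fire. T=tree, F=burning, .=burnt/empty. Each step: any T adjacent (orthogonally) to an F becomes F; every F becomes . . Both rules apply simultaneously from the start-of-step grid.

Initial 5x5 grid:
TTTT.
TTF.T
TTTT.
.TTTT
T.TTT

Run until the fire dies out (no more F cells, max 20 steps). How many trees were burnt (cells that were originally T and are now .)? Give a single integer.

Answer: 17

Derivation:
Step 1: +3 fires, +1 burnt (F count now 3)
Step 2: +6 fires, +3 burnt (F count now 6)
Step 3: +5 fires, +6 burnt (F count now 5)
Step 4: +2 fires, +5 burnt (F count now 2)
Step 5: +1 fires, +2 burnt (F count now 1)
Step 6: +0 fires, +1 burnt (F count now 0)
Fire out after step 6
Initially T: 19, now '.': 23
Total burnt (originally-T cells now '.'): 17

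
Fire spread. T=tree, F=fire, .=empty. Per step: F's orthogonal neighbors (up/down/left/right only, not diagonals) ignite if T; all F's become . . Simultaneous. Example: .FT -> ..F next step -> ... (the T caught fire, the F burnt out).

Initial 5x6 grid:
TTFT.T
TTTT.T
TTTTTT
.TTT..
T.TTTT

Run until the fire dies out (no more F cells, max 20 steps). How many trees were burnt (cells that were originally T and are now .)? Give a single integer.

Step 1: +3 fires, +1 burnt (F count now 3)
Step 2: +4 fires, +3 burnt (F count now 4)
Step 3: +4 fires, +4 burnt (F count now 4)
Step 4: +5 fires, +4 burnt (F count now 5)
Step 5: +2 fires, +5 burnt (F count now 2)
Step 6: +2 fires, +2 burnt (F count now 2)
Step 7: +2 fires, +2 burnt (F count now 2)
Step 8: +0 fires, +2 burnt (F count now 0)
Fire out after step 8
Initially T: 23, now '.': 29
Total burnt (originally-T cells now '.'): 22

Answer: 22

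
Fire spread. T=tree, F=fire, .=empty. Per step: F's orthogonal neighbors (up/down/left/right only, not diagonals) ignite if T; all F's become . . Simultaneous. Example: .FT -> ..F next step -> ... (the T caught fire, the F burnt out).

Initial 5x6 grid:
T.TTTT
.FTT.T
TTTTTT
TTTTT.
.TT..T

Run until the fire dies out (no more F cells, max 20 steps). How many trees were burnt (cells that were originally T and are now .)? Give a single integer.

Answer: 20

Derivation:
Step 1: +2 fires, +1 burnt (F count now 2)
Step 2: +5 fires, +2 burnt (F count now 5)
Step 3: +5 fires, +5 burnt (F count now 5)
Step 4: +4 fires, +5 burnt (F count now 4)
Step 5: +3 fires, +4 burnt (F count now 3)
Step 6: +1 fires, +3 burnt (F count now 1)
Step 7: +0 fires, +1 burnt (F count now 0)
Fire out after step 7
Initially T: 22, now '.': 28
Total burnt (originally-T cells now '.'): 20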